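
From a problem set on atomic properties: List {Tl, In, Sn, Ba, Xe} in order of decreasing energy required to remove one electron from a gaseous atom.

Removing the outermost electron gets harder across a period and easier down a group.
Here both period and group differ, so the two effects have to be weighed against each other.
In > Ba: both effects reinforce here, so In is clearly the higher of the two.
Tl > In: this pair runs against the simple trend — see the exception note.
Sn > Tl: relative to Tl, both the across-period and down-group shifts push Sn's first ionization energy up.
Xe > Sn: Xe lies to the right of Sn in period 5, so the across-period effect alone puts Xe higher.
Note the exception: Tl has a higher first ionization energy than In, contrary to the simple trend — relativistic 6s stabilisation and poor 4f/5d shielding distort the trend for the heavy p-block elements.
Tabulated first ionization energy (kJ/mol): In 558, Sn 709, Xe 1170, Ba 503, Tl 589.
So from highest to lowest: Xe > Sn > Tl > In > Ba.

Xe > Sn > Tl > In > Ba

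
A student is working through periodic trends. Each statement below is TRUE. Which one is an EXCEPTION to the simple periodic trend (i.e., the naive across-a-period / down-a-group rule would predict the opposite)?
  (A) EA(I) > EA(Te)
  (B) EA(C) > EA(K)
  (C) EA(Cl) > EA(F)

(C)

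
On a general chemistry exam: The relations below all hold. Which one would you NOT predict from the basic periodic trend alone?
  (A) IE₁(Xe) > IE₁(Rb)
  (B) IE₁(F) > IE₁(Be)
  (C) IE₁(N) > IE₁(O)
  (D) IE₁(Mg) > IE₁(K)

(C)

The general trend: IE₁ increases across a period and decreases down a group.
(A) Xe (period 5, group 18) vs Rb (period 5, group 1): the stated order agrees with the simple trend.
(B) F (period 2, group 17) vs Be (period 2, group 2): the stated order agrees with the simple trend.
(C) N (period 2, group 15) vs O (period 2, group 16): the stated order contradicts the simple trend.
(D) Mg (period 3, group 2) vs K (period 4, group 1): the stated order agrees with the simple trend.
The exception is (C): pairing an electron in O's 2p⁴ costs repulsion energy, so O ionizes more easily than half-filled N (2p³).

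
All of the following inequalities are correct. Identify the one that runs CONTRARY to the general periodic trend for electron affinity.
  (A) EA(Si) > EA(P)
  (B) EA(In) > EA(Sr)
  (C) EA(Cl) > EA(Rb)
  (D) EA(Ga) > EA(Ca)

The general trend: electron affinity increases across a period and decreases down a group.
(A) Si (period 3, group 14) vs P (period 3, group 15): the stated order contradicts the simple trend.
(B) In (period 5, group 13) vs Sr (period 5, group 2): the stated order agrees with the simple trend.
(C) Cl (period 3, group 17) vs Rb (period 5, group 1): the stated order agrees with the simple trend.
(D) Ga (period 4, group 13) vs Ca (period 4, group 2): the stated order agrees with the simple trend.
The exception is (A): adding an electron to P's half-filled 3p³ is unfavourable, so Si (3p²) has the more exothermic EA.

(A)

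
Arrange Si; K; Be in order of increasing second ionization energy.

IE_2 is the cost of taking one more electron from the +1 cation: Si⁺ still has 3 valence electrons; K⁺ is the bare [Ar] core; Be⁺ still has 1 valence electron.
Core electrons are held far more tightly than valence electrons, so K tops the IE_2 order.
Valence configurations: Si⁺ [Ne]3s²3p¹, Be⁺ [He]2s¹.
Tabulated IE_2 (kJ/mol): Si 1577, K 3052, Be 1757.
So the second ionization energies run Si < Be < K.

Si < Be < K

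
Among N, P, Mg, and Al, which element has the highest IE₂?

N

After 1 electron has been removed, what remains? N⁺ still has 4 valence electrons; P⁺ still has 4 valence electrons; Mg⁺ still has 1 valence electron; Al⁺ still has 2 valence electrons.
All are still removing valence electrons, so compare the +1 ions as you would atoms: IE_2 generally rises across a period (higher Z_eff) and falls down a group (larger shell), subject to the usual subshell exceptions.
Valence configurations: N⁺ [He]2s²2p², P⁺ [Ne]3s²3p², Mg⁺ [Ne]3s¹, Al⁺ [Ne]3s².
The numbers (kJ/mol): N 2856, P 1907, Mg 1451, Al 1817.
Putting it together, IE_2: Mg < Al < P < N.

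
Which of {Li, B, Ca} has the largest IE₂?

Li

IE_2 is the cost of taking one more electron from the +1 cation: Li⁺ is the bare [He] core; B⁺ still has 2 valence electrons; Ca⁺ still has 1 valence electron.
Breaking into a closed-shell core is much more expensive than removing a leftover valence electron — Li has the largest IE_2 here.
Valence configurations: B⁺ [He]2s², Ca⁺ [Ar]4s¹.
Approximate IE_2 values (kJ/mol): Li 7298, B 2427, Ca 1145.
Hence IE_2: Ca < B < Li.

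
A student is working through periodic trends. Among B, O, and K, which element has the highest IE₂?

O

The second ionization energy removes an electron from the +1 ion. For each element: B⁺ still has 2 valence electrons; O⁺ still has 5 valence electrons; K⁺ is the bare [Ar] core.
Usually core removal costs more than valence removal, but here the competition is close: a tightly held n=2 valence electron can cost more to remove than an n=3 core electron, so the actual values have to decide it.
Valence configurations: B⁺ [He]2s², O⁺ [He]2s²2p³.
Approximate IE_2 values (kJ/mol): B 2427, O 3388, K 3052.
So the second ionization energies run B < K < O.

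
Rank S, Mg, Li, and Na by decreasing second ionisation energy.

Li > Na > S > Mg

The second ionization energy removes an electron from the +1 ion. For each element: S⁺ still has 5 valence electrons; Mg⁺ still has 1 valence electron; Li⁺ is the bare [He] core; Na⁺ is the bare [Ne] core.
Core electrons are held far more tightly than valence electrons, so Na and Li top the IE_2 order.
Valence configurations: S⁺ [Ne]3s²3p³, Mg⁺ [Ne]3s¹.
Tabulated IE_2 (kJ/mol): S 2252, Mg 1451, Li 7298, Na 4562.
Overall IE_2 order: Mg < S < Na < Li.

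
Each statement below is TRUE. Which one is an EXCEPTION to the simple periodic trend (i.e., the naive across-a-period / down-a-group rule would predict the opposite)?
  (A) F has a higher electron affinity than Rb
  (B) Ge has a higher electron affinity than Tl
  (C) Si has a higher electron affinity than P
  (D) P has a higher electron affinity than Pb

(C)

The general trend: electron affinity increases across a period and decreases down a group.
(A) F (period 2, group 17) vs Rb (period 5, group 1): the stated order agrees with the simple trend.
(B) Ge (period 4, group 14) vs Tl (period 6, group 13): the stated order agrees with the simple trend.
(C) Si (period 3, group 14) vs P (period 3, group 15): the stated order contradicts the simple trend.
(D) P (period 3, group 15) vs Pb (period 6, group 14): the stated order agrees with the simple trend.
The exception is (C): adding an electron to P's half-filled 3p³ is unfavourable, so Si (3p²) has the more exothermic EA.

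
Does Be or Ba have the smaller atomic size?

Be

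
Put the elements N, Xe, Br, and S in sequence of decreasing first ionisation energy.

N, Xe, Br, S

N is in period 2, group 15; S is in period 3, group 16; Br is in period 4, group 17; Xe is in period 5, group 18.
Removing the outermost electron gets harder across a period and easier down a group.
A diagonal step moves right (one effect) and down (the opposite effect) at once.
Br > S: the two effects oppose for this pair; the across-period effect wins (1140 vs 1000 kJ/mol).
Xe > Br: the two effects oppose for this pair; the across-period effect wins (1170 vs 1140 kJ/mol).
N > Xe: the two effects oppose for this pair; the down-group effect wins (1402 vs 1170 kJ/mol).
For reference (kJ/mol): N 1402, S 1000, Br 1140, Xe 1170.
So from highest to lowest: N > Xe > Br > S.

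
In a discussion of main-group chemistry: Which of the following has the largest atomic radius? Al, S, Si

Al is in period 3, group 13; Si is in period 3, group 14; S is in period 3, group 16.
Across a period the added protons contract the valence shell; down a group each new principal shell makes the atom larger.
All lie in period 3, so atomic radius increases right to left.
The largest atomic radius among these belongs to Al.

Al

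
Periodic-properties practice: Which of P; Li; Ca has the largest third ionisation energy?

The third ionization energy removes an electron from the +2 ion. For each element: P²⁺ still has 3 valence electrons; Li²⁺ is already 1 electron into the core; Ca²⁺ is the bare [Ar] core.
Breaking into a closed-shell core is much more expensive than removing a leftover valence electron — Ca and Li have the largest IE_3 here.
The numbers (kJ/mol): P 2914, Li 11815, Ca 4912.
Putting it together, IE_3: P < Ca < Li.

Li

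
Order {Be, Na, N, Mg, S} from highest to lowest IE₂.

Na > N > S > Be > Mg

After 1 electron has been removed, what remains? Be⁺ still has 1 valence electron; Na⁺ is the bare [Ne] core; N⁺ still has 4 valence electrons; Mg⁺ still has 1 valence electron; S⁺ still has 5 valence electrons.
Breaking into a closed-shell core is much more expensive than removing a leftover valence electron — Na has the largest IE_2 here.
Valence configurations: Be⁺ [He]2s¹, N⁺ [He]2s²2p², Mg⁺ [Ne]3s¹, S⁺ [Ne]3s²3p³.
Tabulated IE_2 (kJ/mol): Be 1757, Na 4562, N 2856, Mg 1451, S 2252.
So the second ionization energies run Mg < Be < S < N < Na.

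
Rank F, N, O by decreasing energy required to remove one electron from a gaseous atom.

F, N, O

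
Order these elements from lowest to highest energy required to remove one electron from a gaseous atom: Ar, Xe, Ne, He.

Xe, Ar, Ne, He

First ionization energy rises across a period (greater Z_eff holds electrons more tightly) and falls down a group (valence electrons are farther from the nucleus).
All are in group 18, so first ionization energy increases up the group.
So from lowest to highest: Xe < Ar < Ne < He.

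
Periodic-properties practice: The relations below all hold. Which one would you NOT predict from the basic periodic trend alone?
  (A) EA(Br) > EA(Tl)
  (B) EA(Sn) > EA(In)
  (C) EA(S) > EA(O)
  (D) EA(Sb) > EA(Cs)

The general trend: electron affinity increases across a period and decreases down a group.
(A) Br (period 4, group 17) vs Tl (period 6, group 13): the stated order agrees with the simple trend.
(B) Sn (period 5, group 14) vs In (period 5, group 13): the stated order agrees with the simple trend.
(C) S (period 3, group 16) vs O (period 2, group 16): the stated order contradicts the simple trend.
(D) Sb (period 5, group 15) vs Cs (period 6, group 1): the stated order agrees with the simple trend.
The exception is (C): the compact 2p subshell of O repels the added electron more than S's larger 3p does.

(C)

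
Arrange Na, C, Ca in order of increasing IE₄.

C, Ca, Na

The fourth ionization energy removes an electron from the +3 ion. For each element: Na³⁺ is already 2 electrons into the core; C³⁺ still has 1 valence electron; Ca³⁺ is already 1 electron into the core.
Breaking into a closed-shell core is much more expensive than removing a leftover valence electron — Ca and Na have the largest IE_4 here.
Approximate IE_4 values (kJ/mol): Na 9543, C 6223, Ca 6491.
Putting it together, IE_4: C < Ca < Na.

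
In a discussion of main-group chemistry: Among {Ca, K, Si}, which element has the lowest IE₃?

Consider each +2 ion: Ca²⁺ is the bare [Ar] core; K²⁺ is already 1 electron into the core; Si²⁺ still has 2 valence electrons.
Pulling an electron out of a noble-gas core costs far more than removing a remaining valence electron, so K and Ca sit at the high end of IE_3.
Tabulated IE_3 (kJ/mol): Ca 4912, K 4420, Si 3232.
So the third ionization energies run Si < K < Ca.

Si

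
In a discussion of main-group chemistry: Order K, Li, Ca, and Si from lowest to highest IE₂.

IE_2 is the cost of taking one more electron from the +1 cation: K⁺ is the bare [Ar] core; Li⁺ is the bare [He] core; Ca⁺ still has 1 valence electron; Si⁺ still has 3 valence electrons.
Breaking into a closed-shell core is much more expensive than removing a leftover valence electron — K and Li have the largest IE_2 here.
Valence configurations: Ca⁺ [Ar]4s¹, Si⁺ [Ne]3s²3p¹.
Approximate IE_2 values (kJ/mol): K 3052, Li 7298, Ca 1145, Si 1577.
Overall IE_2 order: Ca < Si < K < Li.

Ca < Si < K < Li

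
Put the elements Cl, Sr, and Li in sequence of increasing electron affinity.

Atoms with high Z_eff and room in the valence shell (especially the halogens) have the most exothermic electron affinities.
These span different periods and groups, so the two trends combine.
Li > Sr: period and group pull opposite ways; the down-group shift dominates (60 vs 5 kJ/mol).
Cl > Li: the two effects oppose for this pair; the across-period effect wins (349 vs 60 kJ/mol).
Tabulated electron affinity (kJ/mol): Li 60, Cl 349, Sr 5.
So from lowest to highest: Sr < Li < Cl.

Sr, Li, Cl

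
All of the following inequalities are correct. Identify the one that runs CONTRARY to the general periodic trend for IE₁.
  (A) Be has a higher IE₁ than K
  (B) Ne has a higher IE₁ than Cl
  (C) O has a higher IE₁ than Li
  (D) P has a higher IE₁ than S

(D)

The general trend: IE₁ increases across a period and decreases down a group.
(A) Be (period 2, group 2) vs K (period 4, group 1): the stated order agrees with the simple trend.
(B) Ne (period 2, group 18) vs Cl (period 3, group 17): the stated order agrees with the simple trend.
(C) O (period 2, group 16) vs Li (period 2, group 1): the stated order agrees with the simple trend.
(D) P (period 3, group 15) vs S (period 3, group 16): the stated order contradicts the simple trend.
The exception is (D): S (3p⁴) ionizes more easily than half-filled P (3p³) because the paired 3p electron in S is pushed out by e⁻–e⁻ repulsion.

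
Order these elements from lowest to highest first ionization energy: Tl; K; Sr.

K, Sr, Tl

K is in period 4, group 1; Sr is in period 5, group 2; Tl is in period 6, group 13.
IE₁ increases left→right with effective nuclear charge and decreases top→bottom as the valence shell moves farther out.
A diagonal step moves right (one effect) and down (the opposite effect) at once.
Sr > K: period and group pull opposite ways; the across-period shift dominates (550 vs 419 kJ/mol).
Tl > Sr: period and group pull opposite ways; the across-period shift dominates (589 vs 550 kJ/mol).
For reference (kJ/mol): K 419, Sr 550, Tl 589.
So from lowest to highest: K < Sr < Tl.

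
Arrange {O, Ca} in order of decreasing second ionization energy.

IE_2 is the cost of taking one more electron from the +1 cation: O⁺ still has 5 valence electrons; Ca⁺ still has 1 valence electron.
All are still removing valence electrons, so compare the +1 ions as you would atoms: IE_2 generally rises across a period (higher Z_eff) and falls down a group (larger shell), subject to the usual subshell exceptions.
Valence configurations: O⁺ [He]2s²2p³, Ca⁺ [Ar]4s¹.
Tabulated IE_2 (kJ/mol): O 3388, Ca 1145.
Overall IE_2 order: Ca < O.

O > Ca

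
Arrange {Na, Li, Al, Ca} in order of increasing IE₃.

IE_3 is the cost of taking one more electron from the +2 cation: Na²⁺ is already 1 electron into the core; Li²⁺ is already 1 electron into the core; Al²⁺ still has 1 valence electron; Ca²⁺ is the bare [Ar] core.
Core electrons are held far more tightly than valence electrons, so Ca, Na and Li top the IE_3 order.
Approximate IE_3 values (kJ/mol): Na 6910, Li 11815, Al 2745, Ca 4912.
Putting it together, IE_3: Al < Ca < Na < Li.

Al < Ca < Na < Li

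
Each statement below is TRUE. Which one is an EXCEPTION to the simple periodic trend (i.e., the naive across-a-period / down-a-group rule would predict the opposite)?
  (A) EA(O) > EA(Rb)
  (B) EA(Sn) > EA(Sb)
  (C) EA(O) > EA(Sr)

The general trend: electron affinity increases across a period and decreases down a group.
(A) O (period 2, group 16) vs Rb (period 5, group 1): the stated order agrees with the simple trend.
(B) Sn (period 5, group 14) vs Sb (period 5, group 15): the stated order contradicts the simple trend.
(C) O (period 2, group 16) vs Sr (period 5, group 2): the stated order agrees with the simple trend.
The exception is (B): adding an electron to Sb's half-filled 5p³ is unfavourable, so Sn has the more exothermic EA.

(B)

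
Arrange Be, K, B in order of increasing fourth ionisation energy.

K, Be, B

IE_4 is the cost of taking one more electron from the +3 cation: Be³⁺ is already 1 electron into the core; K³⁺ is already 2 electrons into the core; B³⁺ is the bare [He] core.
All of these are removing an electron from a noble-gas core or deeper; the smaller core (lower principal quantum number) is held far more tightly, and within a period the higher nuclear charge binds the same core more tightly.
Tabulated IE_4 (kJ/mol): Be 21007, K 5877, B 25026.
So the fourth ionization energies run K < Be < B.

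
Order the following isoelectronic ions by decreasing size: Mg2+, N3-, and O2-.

N3- > O2- > Mg2+

All of these have 10 electrons, so size is governed by nuclear charge alone: the more protons, the stronger the pull on the same electron cloud, and the smaller the ion.
Nuclear charges: Mg2+ (Z=12), O2- (Z=8), N3- (Z=7).
Largest to smallest: N3- > O2- > Mg2+.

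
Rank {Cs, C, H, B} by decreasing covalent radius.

Radius decreases left→right (rising Z_eff, same n) and increases top→bottom (higher n).
These span different periods and groups, so the two trends combine.
C > H: period and group pull opposite ways; the down-group shift dominates (75 vs 32 pm).
B > C: both are in period 2; the period trend gives B the larger value.
Cs > B: both effects reinforce here, so Cs is clearly the larger of the two.
Tabulated atomic radius (pm): H 32, B 85, C 75, Cs 232.
So from largest to smallest: Cs > B > C > H.

Cs > B > C > H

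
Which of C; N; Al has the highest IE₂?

N

Consider each +1 ion: C⁺ still has 3 valence electrons; N⁺ still has 4 valence electrons; Al⁺ still has 2 valence electrons.
All are still removing valence electrons, so compare the +1 ions as you would atoms: IE_2 generally rises across a period (higher Z_eff) and falls down a group (larger shell), subject to the usual subshell exceptions.
Valence configurations: C⁺ [He]2s²2p¹, N⁺ [He]2s²2p², Al⁺ [Ne]3s².
Tabulated IE_2 (kJ/mol): C 2353, N 2856, Al 1817.
So the second ionization energies run Al < C < N.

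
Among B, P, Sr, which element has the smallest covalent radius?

B

B is in period 2, group 13; P is in period 3, group 15; Sr is in period 5, group 2.
Radius decreases left→right (rising Z_eff, same n) and increases top→bottom (higher n).
Neither a single period nor a single group — weigh both effects.
P > B: the two effects oppose for this pair; the down-group effect wins (111 vs 85 pm).
Sr > P: both effects reinforce here, so Sr is clearly the larger of the two.
Approximate values (pm): B 85, P 111, Sr 185.
The smallest covalent radius among these belongs to B.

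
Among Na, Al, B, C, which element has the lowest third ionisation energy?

Consider each +2 ion: Na²⁺ is already 1 electron into the core; Al²⁺ still has 1 valence electron; B²⁺ still has 1 valence electron; C²⁺ still has 2 valence electrons.
Core electrons are held far more tightly than valence electrons, so Na tops the IE_3 order.
Valence configurations: Al²⁺ [Ne]3s¹, B²⁺ [He]2s¹, C²⁺ [He]2s².
Approximate IE_3 values (kJ/mol): Na 6910, Al 2745, B 3660, C 4620.
Hence IE_3: Al < B < C < Na.

Al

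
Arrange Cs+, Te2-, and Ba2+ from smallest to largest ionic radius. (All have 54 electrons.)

All of these have 54 electrons, so size is governed by nuclear charge alone: the more protons, the stronger the pull on the same electron cloud, and the smaller the ion.
Nuclear charges: Ba2+ (Z=56), Cs+ (Z=55), Te2- (Z=52).
Smallest to largest: Ba2+ < Cs+ < Te2-.

Ba2+, Cs+, Te2-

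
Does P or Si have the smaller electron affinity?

P

Si is in period 3, group 14; P is in period 3, group 15.
EA tends to increase across a period and decrease down a group, though the pattern is less regular than for IE or radius.
All lie in period 3; the across-period trend (electron affinity increases left to right) applies, with the exception below.
Note the exception: Si has a higher electron affinity than P, contrary to the simple trend — adding an electron to P's half-filled 3p³ is unfavourable, so Si (3p²) has the more exothermic EA.
For reference (kJ/mol): Si 134, P 72.
So P has the smaller electron affinity (P < Si).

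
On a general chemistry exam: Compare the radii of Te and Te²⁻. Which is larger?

Forming Te²⁻ adds 2 electrons to Te. More electron–electron repulsion in the same shell, with unchanged nuclear charge, lets the cloud expand.
An anion is larger than its parent atom: Te²⁻ > Te.

Te²⁻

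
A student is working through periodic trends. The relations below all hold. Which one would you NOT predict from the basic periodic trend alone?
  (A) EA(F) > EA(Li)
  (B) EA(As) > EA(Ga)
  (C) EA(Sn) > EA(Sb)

The general trend: electron affinity increases across a period and decreases down a group.
(A) F (period 2, group 17) vs Li (period 2, group 1): the stated order agrees with the simple trend.
(B) As (period 4, group 15) vs Ga (period 4, group 13): the stated order agrees with the simple trend.
(C) Sn (period 5, group 14) vs Sb (period 5, group 15): the stated order contradicts the simple trend.
The exception is (C): adding an electron to Sb's half-filled 5p³ is unfavourable, so Sn has the more exothermic EA.

(C)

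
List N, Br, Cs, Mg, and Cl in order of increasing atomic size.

N is in period 2, group 15; Mg is in period 3, group 2; Cl is in period 3, group 17; Br is in period 4, group 17; Cs is in period 6, group 1.
Across a period the added protons contract the valence shell; down a group each new principal shell makes the atom larger.
Neither a single period nor a single group — weigh both effects.
Cl > N: the two effects oppose for this pair; the down-group effect wins (99 vs 71 pm).
Br > Cl: Br sits below Cl in group 17, so the down-group effect alone puts Br larger.
Mg > Br: the two effects oppose for this pair; the across-period effect wins (139 vs 114 pm).
Cs > Mg: both effects reinforce here, so Cs is clearly the larger of the two.
Approximate values (pm): N 71, Mg 139, Cl 99, Br 114, Cs 232.
So from smallest to largest: N < Cl < Br < Mg < Cs.

N < Cl < Br < Mg < Cs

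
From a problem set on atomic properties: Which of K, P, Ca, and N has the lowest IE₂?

Consider each +1 ion: K⁺ is the bare [Ar] core; P⁺ still has 4 valence electrons; Ca⁺ still has 1 valence electron; N⁺ still has 4 valence electrons.
Core electrons are held far more tightly than valence electrons, so K tops the IE_2 order.
Valence configurations: P⁺ [Ne]3s²3p², Ca⁺ [Ar]4s¹, N⁺ [He]2s²2p².
Tabulated IE_2 (kJ/mol): K 3052, P 1907, Ca 1145, N 2856.
Putting it together, IE_2: Ca < P < N < K.

Ca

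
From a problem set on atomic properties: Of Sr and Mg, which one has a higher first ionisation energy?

Mg

Mg is in period 3, group 2; Sr is in period 5, group 2.
Across a period the outer electron is held more tightly (higher IE₁); down a group it sits in a higher shell, more shielded, and comes off more easily.
All are in group 2, so first ionization energy increases up the group.
So Mg has the higher first ionisation energy (Mg > Sr).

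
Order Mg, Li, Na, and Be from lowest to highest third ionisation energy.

Na, Mg, Li, Be

Consider each +2 ion: Mg²⁺ is the bare [Ne] core; Li²⁺ is already 1 electron into the core; Na²⁺ is already 1 electron into the core; Be²⁺ is the bare [He] core.
All of these are removing an electron from a noble-gas core or deeper; the smaller core (lower principal quantum number) is held far more tightly, and within a period the higher nuclear charge binds the same core more tightly.
The numbers (kJ/mol): Mg 7733, Li 11815, Na 6910, Be 14849.
Putting it together, IE_3: Na < Mg < Li < Be.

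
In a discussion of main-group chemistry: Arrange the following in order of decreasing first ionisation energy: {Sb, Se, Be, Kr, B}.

Kr > Se > Be > Sb > B

First ionization energy rises across a period (greater Z_eff holds electrons more tightly) and falls down a group (valence electrons are farther from the nucleus).
These span different periods and groups, so the two trends combine.
Sb > B: period and group pull opposite ways; the across-period shift dominates (831 vs 801 kJ/mol).
Be > Sb: the two effects oppose for this pair; the down-group effect wins (900 vs 831 kJ/mol).
Se > Be: period and group pull opposite ways; the across-period shift dominates (941 vs 900 kJ/mol).
Kr > Se: Kr lies to the right of Se in period 4, so the across-period effect alone puts Kr higher.
Note the exception: Be has a higher first ionization energy than B, contrary to the simple trend — removing B's lone 2p electron is easier than breaking Be's filled 2s².
Approximate values (kJ/mol): Be 900, B 801, Se 941, Kr 1351, Sb 831.
So from highest to lowest: Kr > Se > Be > Sb > B.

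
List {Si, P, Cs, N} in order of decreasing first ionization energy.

N, P, Si, Cs

Across a period the outer electron is held more tightly (higher IE₁); down a group it sits in a higher shell, more shielded, and comes off more easily.
Neither a single period nor a single group — weigh both effects.
Si > Cs: both effects reinforce here, so Si is clearly the higher of the two.
P > Si: both are in period 3; the period trend gives P the larger value.
N > P: N sits above P in group 15, so the down-group effect alone puts N higher.
Tabulated first ionization energy (kJ/mol): N 1402, Si 786, P 1012, Cs 376.
So from highest to lowest: N > P > Si > Cs.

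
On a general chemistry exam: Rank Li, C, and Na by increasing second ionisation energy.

C < Na < Li

IE_2 is the cost of taking one more electron from the +1 cation: Li⁺ is the bare [He] core; C⁺ still has 3 valence electrons; Na⁺ is the bare [Ne] core.
Core electrons are held far more tightly than valence electrons, so Na and Li top the IE_2 order.
The numbers (kJ/mol): Li 7298, C 2353, Na 4562.
Putting it together, IE_2: C < Na < Li.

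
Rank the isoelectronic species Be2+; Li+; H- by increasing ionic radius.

All of these have 2 electrons, so size is governed by nuclear charge alone: the more protons, the stronger the pull on the same electron cloud, and the smaller the ion.
Nuclear charges: Be2+ (Z=4), Li+ (Z=3), H- (Z=1).
Smallest to largest: Be2+ < Li+ < H-.

Be2+, Li+, H-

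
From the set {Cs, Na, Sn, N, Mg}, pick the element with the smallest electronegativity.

Cs

N is in period 2, group 15; Na is in period 3, group 1; Mg is in period 3, group 2; Sn is in period 5, group 14; Cs is in period 6, group 1.
EN rises left→right (higher Z_eff, smaller atoms) and falls top→bottom (larger, more shielded atoms).
These span different periods and groups, so the two trends combine.
Na > Cs: they share group 1; the group trend gives Na the larger value.
Mg > Na: Mg lies to the right of Na in period 3, so the across-period effect alone puts Mg higher.
Sn > Mg: period and group pull opposite ways; the across-period shift dominates (1.96 vs 1.31).
N > Sn: relative to Sn, both the across-period and down-group shifts push N's electronegativity up.
Approximate values (Pauling): N 3.04, Na 0.93, Mg 1.31, Sn 1.96, Cs 0.79.
The smallest electronegativity among these belongs to Cs.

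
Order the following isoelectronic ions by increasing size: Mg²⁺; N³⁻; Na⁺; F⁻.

Mg²⁺ < Na⁺ < F⁻ < N³⁻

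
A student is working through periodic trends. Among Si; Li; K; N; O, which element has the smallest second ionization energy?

Si

Consider each +1 ion: Si⁺ still has 3 valence electrons; Li⁺ is the bare [He] core; K⁺ is the bare [Ar] core; N⁺ still has 4 valence electrons; O⁺ still has 5 valence electrons.
Usually core removal costs more than valence removal, but here the competition is close: a tightly held n=2 valence electron can cost more to remove than an n=3 core electron, so the actual values have to decide it.
Valence configurations: Si⁺ [Ne]3s²3p¹, N⁺ [He]2s²2p², O⁺ [He]2s²2p³.
The numbers (kJ/mol): Si 1577, Li 7298, K 3052, N 2856, O 3388.
Overall IE_2 order: Si < N < K < O < Li.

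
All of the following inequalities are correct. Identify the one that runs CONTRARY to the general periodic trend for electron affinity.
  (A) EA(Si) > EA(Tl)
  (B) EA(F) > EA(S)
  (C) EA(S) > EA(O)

The general trend: electron affinity increases across a period and decreases down a group.
(A) Si (period 3, group 14) vs Tl (period 6, group 13): the stated order agrees with the simple trend.
(B) F (period 2, group 17) vs S (period 3, group 16): the stated order agrees with the simple trend.
(C) S (period 3, group 16) vs O (period 2, group 16): the stated order contradicts the simple trend.
The exception is (C): the compact 2p subshell of O repels the added electron more than S's larger 3p does.

(C)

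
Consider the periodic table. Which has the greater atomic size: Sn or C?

C is in period 2, group 14; Sn is in period 5, group 14.
Radius decreases left→right (rising Z_eff, same n) and increases top→bottom (higher n).
All are in group 14, so atomic radius increases down the group.
So Sn has the greater atomic size (Sn > C).

Sn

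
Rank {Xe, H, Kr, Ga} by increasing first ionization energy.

Across a period the outer electron is held more tightly (higher IE₁); down a group it sits in a higher shell, more shielded, and comes off more easily.
These span different periods and groups, so the two trends combine.
Xe > Ga: the two effects oppose for this pair; the across-period effect wins (1170 vs 579 kJ/mol).
H > Xe: the two effects oppose for this pair; the down-group effect wins (1312 vs 1170 kJ/mol).
Kr > H: period and group pull opposite ways; the across-period shift dominates (1351 vs 1312 kJ/mol).
For reference (kJ/mol): H 1312, Ga 579, Kr 1351, Xe 1170.
So from lowest to highest: Ga < Xe < H < Kr.

Ga < Xe < H < Kr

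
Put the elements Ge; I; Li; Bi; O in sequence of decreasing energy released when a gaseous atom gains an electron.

I > O > Ge > Bi > Li

Li is in period 2, group 1; O is in period 2, group 16; Ge is in period 4, group 14; I is in period 5, group 17; Bi is in period 6, group 15.
Adding an electron releases more energy for atoms nearer the top right (short of the noble gases).
These span different periods and groups, so the two trends combine.
Bi > Li: the two effects oppose for this pair; the across-period effect wins (91 vs 60 kJ/mol).
Ge > Bi: period and group pull opposite ways; the down-group shift dominates (119 vs 91 kJ/mol).
O > Ge: relative to Ge, both the across-period and down-group shifts push O's electron affinity up.
I > O: the two effects oppose for this pair; the across-period effect wins (295 vs 141 kJ/mol).
For reference (kJ/mol): Li 60, O 141, Ge 119, I 295, Bi 91.
So from highest to lowest: I > O > Ge > Bi > Li.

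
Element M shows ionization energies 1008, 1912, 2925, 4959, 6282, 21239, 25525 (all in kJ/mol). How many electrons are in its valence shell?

5

Look for the largest jump between consecutive ionization energies: IE6/IE5 ≈ 3.4, far larger than any earlier ratio.
That jump marks the point where a core electron is being removed. So the atom has 5 valence electrons.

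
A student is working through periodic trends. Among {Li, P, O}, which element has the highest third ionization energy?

Li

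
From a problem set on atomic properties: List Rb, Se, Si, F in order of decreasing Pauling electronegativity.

F is in period 2, group 17; Si is in period 3, group 14; Se is in period 4, group 16; Rb is in period 5, group 1.
Atoms toward the upper right of the periodic table pull bonding electrons most strongly.
Here both period and group differ, so the two effects have to be weighed against each other.
Si > Rb: relative to Rb, both the across-period and down-group shifts push Si's electronegativity up.
Se > Si: the two effects oppose for this pair; the across-period effect wins (2.55 vs 1.90).
F > Se: relative to Se, both the across-period and down-group shifts push F's electronegativity up.
Tabulated electronegativity (Pauling): F 3.98, Si 1.90, Se 2.55, Rb 0.82.
So from highest to lowest: F > Se > Si > Rb.

F > Se > Si > Rb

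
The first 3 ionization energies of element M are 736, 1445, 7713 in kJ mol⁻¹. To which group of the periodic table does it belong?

Look for the largest jump between consecutive ionization energies: IE3/IE2 ≈ 5.3, far larger than any earlier ratio.
That jump marks the point where a core electron is being removed. So the atom has 2 valence electrons.
A main-group element with 2 valence electrons is in group 2.

Group 2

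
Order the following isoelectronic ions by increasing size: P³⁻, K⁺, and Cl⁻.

All of these have 18 electrons, so size is governed by nuclear charge alone: the more protons, the stronger the pull on the same electron cloud, and the smaller the ion.
Nuclear charges: K⁺ (Z=19), Cl⁻ (Z=17), P³⁻ (Z=15).
Smallest to largest: K⁺ < Cl⁻ < P³⁻.

K⁺ < Cl⁻ < P³⁻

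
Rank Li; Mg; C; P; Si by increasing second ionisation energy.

IE_2 is the cost of taking one more electron from the +1 cation: Li⁺ is the bare [He] core; Mg⁺ still has 1 valence electron; C⁺ still has 3 valence electrons; P⁺ still has 4 valence electrons; Si⁺ still has 3 valence electrons.
Pulling an electron out of a noble-gas core costs far more than removing a remaining valence electron, so Li sits at the high end of IE_2.
Valence configurations: Mg⁺ [Ne]3s¹, C⁺ [He]2s²2p¹, P⁺ [Ne]3s²3p², Si⁺ [Ne]3s²3p¹.
The numbers (kJ/mol): Li 7298, Mg 1451, C 2353, P 1907, Si 1577.
So the second ionization energies run Mg < Si < P < C < Li.

Mg < Si < P < C < Li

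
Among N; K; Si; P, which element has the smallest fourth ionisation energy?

Si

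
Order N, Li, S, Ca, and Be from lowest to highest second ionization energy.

IE_2 is the cost of taking one more electron from the +1 cation: N⁺ still has 4 valence electrons; Li⁺ is the bare [He] core; S⁺ still has 5 valence electrons; Ca⁺ still has 1 valence electron; Be⁺ still has 1 valence electron.
Breaking into a closed-shell core is much more expensive than removing a leftover valence electron — Li has the largest IE_2 here.
Valence configurations: N⁺ [He]2s²2p², S⁺ [Ne]3s²3p³, Ca⁺ [Ar]4s¹, Be⁺ [He]2s¹.
Tabulated IE_2 (kJ/mol): N 2856, Li 7298, S 2252, Ca 1145, Be 1757.
Overall IE_2 order: Ca < Be < S < N < Li.

Ca < Be < S < N < Li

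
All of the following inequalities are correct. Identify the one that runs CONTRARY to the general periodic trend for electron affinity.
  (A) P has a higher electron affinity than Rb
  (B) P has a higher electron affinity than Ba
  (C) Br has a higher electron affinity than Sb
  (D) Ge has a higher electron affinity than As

(D)

The general trend: electron affinity increases across a period and decreases down a group.
(A) P (period 3, group 15) vs Rb (period 5, group 1): the stated order agrees with the simple trend.
(B) P (period 3, group 15) vs Ba (period 6, group 2): the stated order agrees with the simple trend.
(C) Br (period 4, group 17) vs Sb (period 5, group 15): the stated order agrees with the simple trend.
(D) Ge (period 4, group 14) vs As (period 4, group 15): the stated order contradicts the simple trend.
The exception is (D): adding an electron to As's half-filled 4p³ is unfavourable, so Ge (4p²) has the more exothermic EA.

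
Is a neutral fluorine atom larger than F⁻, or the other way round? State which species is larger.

F⁻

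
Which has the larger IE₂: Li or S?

Li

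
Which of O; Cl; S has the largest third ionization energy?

O

The third ionization energy removes an electron from the +2 ion. For each element: O²⁺ still has 4 valence electrons; Cl²⁺ still has 5 valence electrons; S²⁺ still has 4 valence electrons.
All are still removing valence electrons, so compare the +2 ions as you would atoms: IE_3 generally rises across a period (higher Z_eff) and falls down a group (larger shell), subject to the usual subshell exceptions.
Valence configurations: O²⁺ [He]2s²2p², Cl²⁺ [Ne]3s²3p³, S²⁺ [Ne]3s²3p².
Approximate IE_3 values (kJ/mol): O 5300, Cl 3822, S 3357.
Overall IE_3 order: S < Cl < O.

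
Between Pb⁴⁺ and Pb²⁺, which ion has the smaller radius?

Pb⁴⁺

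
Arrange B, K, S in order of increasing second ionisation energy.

The second ionization energy removes an electron from the +1 ion. For each element: B⁺ still has 2 valence electrons; K⁺ is the bare [Ar] core; S⁺ still has 5 valence electrons.
Pulling an electron out of a noble-gas core costs far more than removing a remaining valence electron, so K sits at the high end of IE_2.
Valence configurations: B⁺ [He]2s², S⁺ [Ne]3s²3p³.
Approximate IE_2 values (kJ/mol): B 2427, K 3052, S 2252.
Hence IE_2: S < B < K.

S, B, K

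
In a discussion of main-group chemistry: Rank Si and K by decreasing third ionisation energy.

After 2 electrons have been removed, what remains? Si²⁺ still has 2 valence electrons; K²⁺ is already 1 electron into the core.
Pulling an electron out of a noble-gas core costs far more than removing a remaining valence electron, so K sits at the high end of IE_3.
The numbers (kJ/mol): Si 3232, K 4420.
Putting it together, IE_3: Si < K.

K > Si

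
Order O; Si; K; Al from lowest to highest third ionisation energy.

Al, Si, K, O

The third ionization energy removes an electron from the +2 ion. For each element: O²⁺ still has 4 valence electrons; Si²⁺ still has 2 valence electrons; K²⁺ is already 1 electron into the core; Al²⁺ still has 1 valence electron.
Usually core removal costs more than valence removal, but here the competition is close: a tightly held n=2 valence electron can cost more to remove than an n=3 core electron, so the actual values have to decide it.
Valence configurations: O²⁺ [He]2s²2p², Si²⁺ [Ne]3s², Al²⁺ [Ne]3s¹.
Approximate IE_3 values (kJ/mol): O 5300, Si 3232, K 4420, Al 2745.
Putting it together, IE_3: Al < Si < K < O.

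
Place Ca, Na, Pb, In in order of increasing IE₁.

Na is in period 3, group 1; Ca is in period 4, group 2; In is in period 5, group 13; Pb is in period 6, group 14.
First ionization energy rises across a period (greater Z_eff holds electrons more tightly) and falls down a group (valence electrons are farther from the nucleus).
A diagonal step moves right (one effect) and down (the opposite effect) at once.
In > Na: period and group pull opposite ways; the across-period shift dominates (558 vs 496 kJ/mol).
Ca > In: period and group pull opposite ways; the down-group shift dominates (590 vs 558 kJ/mol).
Pb > Ca: period and group pull opposite ways; the across-period shift dominates (716 vs 590 kJ/mol).
For reference (kJ/mol): Na 496, Ca 590, In 558, Pb 716.
So from lowest to highest: Na < In < Ca < Pb.

Na < In < Ca < Pb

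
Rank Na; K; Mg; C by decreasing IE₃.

Mg > Na > C > K

After 2 electrons have been removed, what remains? Na²⁺ is already 1 electron into the core; K²⁺ is already 1 electron into the core; Mg²⁺ is the bare [Ne] core; C²⁺ still has 2 valence electrons.
Usually core removal costs more than valence removal, but here the competition is close: a tightly held n=2 valence electron can cost more to remove than an n=3 core electron, so the actual values have to decide it.
The numbers (kJ/mol): Na 6910, K 4420, Mg 7733, C 4620.
Hence IE_3: K < C < Na < Mg.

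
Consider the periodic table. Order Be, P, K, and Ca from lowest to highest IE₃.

P < K < Ca < Be

The third ionization energy removes an electron from the +2 ion. For each element: Be²⁺ is the bare [He] core; P²⁺ still has 3 valence electrons; K²⁺ is already 1 electron into the core; Ca²⁺ is the bare [Ar] core.
Pulling an electron out of a noble-gas core costs far more than removing a remaining valence electron, so K, Ca and Be sit at the high end of IE_3.
Approximate IE_3 values (kJ/mol): Be 14849, P 2914, K 4420, Ca 4912.
Putting it together, IE_3: P < K < Ca < Be.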